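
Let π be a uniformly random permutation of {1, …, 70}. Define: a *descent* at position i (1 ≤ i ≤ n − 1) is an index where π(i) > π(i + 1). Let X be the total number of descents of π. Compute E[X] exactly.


Write X = Σ X_I over i = 1, …, 69, with X_I the indicator of one descent.
There are 69 indicators.
For each fixed i, the pair (π(i), π(i+1)) is a uniformly random ordered pair of distinct values from {1, …, 70}; by symmetry P[π(i) > π(i+1)] = 1/2.
By linearity: E[X] = 69 · (1/2) = (70 − 1) · (1/2) = 69/2 ≈ 34.5000.

E[X] = 69/2 = 34.5000.


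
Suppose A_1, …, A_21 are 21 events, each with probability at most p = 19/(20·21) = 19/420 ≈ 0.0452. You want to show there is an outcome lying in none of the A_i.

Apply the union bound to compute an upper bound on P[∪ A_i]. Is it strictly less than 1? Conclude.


Union bound: P[∪_{i=1}^{21} A_i] ≤ Σ_i P[A_i] ≤ 21·p = 21·(19/420) = 19/20.
Numerically: 19/20 ≈ 0.9500.
Is 19/20 < 1? YES.
Since P[∪ A_i] ≤ 19/20 < 1, the complement has P[∩ A_i^c] ≥ 1 − 19/20 = 1/20 > 0, so some outcome avoids every A_i.

21·p = 19/20 ≈ 0.9500; existence CERTIFIED by the union bound.


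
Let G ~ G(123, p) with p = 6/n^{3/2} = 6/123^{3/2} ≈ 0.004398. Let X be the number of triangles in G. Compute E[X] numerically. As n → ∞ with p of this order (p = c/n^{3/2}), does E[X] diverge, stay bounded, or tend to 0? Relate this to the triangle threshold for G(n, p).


Number of potential triangles: C(123, 3) = 302621.
Each occurs with probability p³ ≈ (0.004398)³ ≈ 8.509044e-08.
By linearity: E[X] = C(123, 3)·p³ ≈ 302621 · 8.509044e-08 ≈ 0.0258.
Since α = 3/2 > 1, p = c/n^{3/2} = o(1/n) is below the triangle threshold p ~ 1/n. Asymptotically E[X] ~ (c³/6)·n^{3(1−α)} = (6³/6)·n^{-1.5} → 0, so by Markov's inequality G has no triangles w.h.p.

E[X] ≈ 0.0258; in regime p = Θ(1/n^{3/2}) E[X] tends to 0 (below the triangle threshold p ~ 1/n).


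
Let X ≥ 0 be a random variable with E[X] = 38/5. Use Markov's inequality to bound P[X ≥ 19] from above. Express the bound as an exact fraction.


μ = E[X] = 38/5, a = 19.
Markov: P[X ≥ 19] ≤ μ/a = (38/5)/19 = 2/5.
Numerically: ≈ 0.400.
(Since a = 19 > μ = 7.600, the bound 2/5 is < 1 and informative.)

P[X ≥ 19] ≤ 2/5 ≈ 0.400.


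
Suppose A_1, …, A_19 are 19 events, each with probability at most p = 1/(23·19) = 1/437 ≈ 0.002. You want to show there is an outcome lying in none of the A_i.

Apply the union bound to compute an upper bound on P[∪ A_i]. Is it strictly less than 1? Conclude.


Union bound: P[∪_{i=1}^{19} A_i] ≤ Σ_i P[A_i] ≤ 19·p = 19·(1/437) = 1/23.
Numerically: 1/23 ≈ 0.043.
Is 1/23 < 1? YES.
Since P[∪ A_i] ≤ 1/23 < 1, the complement has P[∩ A_i^c] ≥ 1 − 1/23 = 22/23 > 0, so some outcome avoids every A_i.

19·p = 1/23 ≈ 0.043; existence CERTIFIED by the union bound.


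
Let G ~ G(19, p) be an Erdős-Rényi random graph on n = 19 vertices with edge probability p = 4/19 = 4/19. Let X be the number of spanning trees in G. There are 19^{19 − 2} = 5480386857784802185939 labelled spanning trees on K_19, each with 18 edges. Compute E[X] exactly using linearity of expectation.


K_19 has 19^{19 − 2} = 5480386857784802185939 labelled spanning trees.
For each such spanning tree H, let X_H = 1 if all 18 edges of H are present in G. Then P[X_H = 1] = p^{18} = (4/19)^{18} = 68719476736/104127350297911241532841.
By linearity: E[X] = Σ_H E[X_H] = 5480386857784802185939 · p^{18} = 5480386857784802185939 · 68719476736/104127350297911241532841 = 68719476736/19.
Numerically: E[X] ≈ 3.61681e+09.

E[X] = 5480386857784802185939 · (4/19)^{18} = 68719476736/19 ≈ 3.61681e+09.


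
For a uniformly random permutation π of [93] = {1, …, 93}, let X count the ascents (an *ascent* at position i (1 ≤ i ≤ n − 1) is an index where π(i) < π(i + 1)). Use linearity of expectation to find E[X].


Write X = Σ X_I over i = 1, …, 92, with X_I the indicator of one ascent.
There are 92 indicators.
For each fixed i, the pair (π(i), π(i+1)) is a uniformly random ordered pair of distinct values from {1, …, 93}; by symmetry P[π(i) < π(i+1)] = 1/2.
By linearity: E[X] = 92 · (1/2) = (93 − 1) · (1/2) = 46 ≈ 46.0000.

E[X] = 46 = 46.0000.


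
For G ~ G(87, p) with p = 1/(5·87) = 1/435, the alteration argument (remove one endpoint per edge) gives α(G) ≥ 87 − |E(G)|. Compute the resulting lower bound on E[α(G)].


E[|E(G)|] = C(87, 2)·p = 3741 · (1/435) = 43/5.
E[α(G)] ≥ n − E[|E(G)|] = 87 − 43/5 = 392/5.
Numerically: ≈ 78.40000.
(This is only a lower bound; the true E[α(G)] may be larger.)

E[α(G)] ≥ 392/5 ≈ 78.40000.


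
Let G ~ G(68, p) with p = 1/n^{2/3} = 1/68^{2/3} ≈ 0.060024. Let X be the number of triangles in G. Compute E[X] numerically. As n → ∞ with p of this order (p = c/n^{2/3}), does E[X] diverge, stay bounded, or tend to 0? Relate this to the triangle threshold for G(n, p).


Number of potential triangles: C(68, 3) = 50116.
Each occurs with probability p³ ≈ (0.060024)³ ≈ 2.1626298e-04.
By linearity: E[X] = C(68, 3)·p³ ≈ 50116 · 2.1626298e-04 ≈ 10.83824.
Since α = 2/3 < 1, p = c/n^{2/3} ≫ 1/n is above the triangle threshold p ~ 1/n. Asymptotically E[X] ~ (c³/6)·n^{3(1−α)} = (1³/6)·n^{1} → ∞; triangles are abundant w.h.p.

E[X] ≈ 10.83824; in regime p = Θ(1/n^{2/3}) E[X] diverges (above the triangle threshold p ~ 1/n).


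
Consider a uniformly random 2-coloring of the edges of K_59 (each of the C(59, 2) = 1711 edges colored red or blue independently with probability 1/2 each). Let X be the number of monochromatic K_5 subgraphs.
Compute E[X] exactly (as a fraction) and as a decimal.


Let X = Σ_S X_S over the C(59, 5) = 5006386 subsets S of size 5, where X_S = 1 if the K_5 on S is monochromatic.
For a fixed S, the K_5 on S has C(5, 2) = 10 edges. P[all 10 edges red] = (1/2)^10, and likewise for blue, so P[monochromatic] = 2·(1/2)^10 = 2^{1 − 10} = 1/512.
Summing: E[X] = C(59, 5) · 2^{1 − 10} = 5006386 · 1/512 = 2503193/256.
Numerically: E[X] ≈ 9778.09766.

E[X] = C(59,5)·2^(1−C(5,2)) = 2503193/256 ≈ 9778.09766.


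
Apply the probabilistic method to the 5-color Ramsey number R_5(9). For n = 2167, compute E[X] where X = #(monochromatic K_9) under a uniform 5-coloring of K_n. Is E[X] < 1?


E[X] = C(2167, 9) · 5^{1 − 36} = 2855899084841489792706810 · 5^{−35} = 2855899084841489792706810/2910383045673370361328125.
As a reduced fraction: E[X] = 571179816968297958541362/582076609134674072265625 ≈ 0.981.
Is E[X] < 1? YES.
Since E[X] < 1, there exists a 5-coloring of K_{2167} with no monochromatic K_9; hence R_5(9) > 2167.

E[X] = 571179816968297958541362/582076609134674072265625 ≈ 0.981; E[X] < 1, so R_5(9) > 2167.


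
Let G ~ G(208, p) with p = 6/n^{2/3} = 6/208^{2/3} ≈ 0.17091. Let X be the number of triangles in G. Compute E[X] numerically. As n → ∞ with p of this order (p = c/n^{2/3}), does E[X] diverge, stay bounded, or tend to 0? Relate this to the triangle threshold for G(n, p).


Number of potential triangles: C(208, 3) = 1478256.
Each occurs with probability p³ ≈ (0.17091)³ ≈ 4.9926036e-03.
By linearity: E[X] = C(208, 3)·p³ ≈ 1478256 · 4.9926036e-03 ≈ 7380.34615.
Since α = 2/3 < 1, p = c/n^{2/3} ≫ 1/n is above the triangle threshold p ~ 1/n. Asymptotically E[X] ~ (c³/6)·n^{3(1−α)} = (6³/6)·n^{1} → ∞; triangles are abundant w.h.p.

E[X] ≈ 7380.34615; in regime p = Θ(1/n^{2/3}) E[X] diverges (above the triangle threshold p ~ 1/n).


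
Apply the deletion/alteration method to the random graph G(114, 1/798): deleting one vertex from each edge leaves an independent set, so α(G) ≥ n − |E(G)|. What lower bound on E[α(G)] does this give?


E[|E(G)|] = C(114, 2)·p = 6441 · (1/798) = 113/14.
E[α(G)] ≥ n − E[|E(G)|] = 114 − 113/14 = 1483/14.
Numerically: ≈ 105.928571.
(This is only a lower bound; the true E[α(G)] may be larger.)

E[α(G)] ≥ 1483/14 ≈ 105.928571.


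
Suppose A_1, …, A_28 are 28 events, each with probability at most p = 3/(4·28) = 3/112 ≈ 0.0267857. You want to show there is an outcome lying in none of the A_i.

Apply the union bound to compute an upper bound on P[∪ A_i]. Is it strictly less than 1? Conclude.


Union bound: P[∪_{i=1}^{28} A_i] ≤ Σ_i P[A_i] ≤ 28·p = 28·(3/112) = 3/4.
Numerically: 3/4 ≈ 0.7500000.
Is 3/4 < 1? YES.
Since P[∪ A_i] ≤ 3/4 < 1, the complement has P[∩ A_i^c] ≥ 1 − 3/4 = 1/4 > 0, so some outcome avoids every A_i.

28·p = 3/4 ≈ 0.7500000; existence CERTIFIED by the union bound.


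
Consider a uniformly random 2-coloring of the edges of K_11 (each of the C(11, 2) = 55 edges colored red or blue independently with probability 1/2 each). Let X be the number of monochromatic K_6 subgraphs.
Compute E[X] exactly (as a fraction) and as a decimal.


Let X = Σ_S X_S over the C(11, 6) = 462 subsets S of size 6, where X_S = 1 if the K_6 on S is monochromatic.
For a fixed S, the K_6 on S has C(6, 2) = 15 edges. P[all 15 edges red] = (1/2)^15, and likewise for blue, so P[monochromatic] = 2·(1/2)^15 = 2^{1 − 15} = 1/16384.
Summing: E[X] = C(11, 6) · 2^{1 − 15} = 462 · 1/16384 = 231/8192.
Numerically: E[X] ≈ 0.028198.

E[X] = C(11,6)·2^(1−C(6,2)) = 231/8192 ≈ 0.028198.


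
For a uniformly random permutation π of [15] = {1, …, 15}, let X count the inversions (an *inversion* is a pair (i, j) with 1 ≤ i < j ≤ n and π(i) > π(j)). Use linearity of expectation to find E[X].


Write X = Σ X_I over the C(15, 2) = 105 pairs i < j, with X_I the indicator of one inversion.
There are 105 indicators.
For each fixed pair i < j, the values π(i) and π(j) are two distinct elements of {1, …, 15} in uniformly random order; by symmetry P[π(i) > π(j)] = 1/2.
By linearity: E[X] = 105 · (1/2) = C(15, 2) · (1/2) = 105/2 = 105/2 ≈ 52.500000.

E[X] = 105/2 = 52.500000.


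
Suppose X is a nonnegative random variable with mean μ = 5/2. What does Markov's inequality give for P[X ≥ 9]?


μ = E[X] = 5/2, a = 9.
Markov: P[X ≥ 9] ≤ μ/a = (5/2)/9 = 5/18.
Numerically: ≈ 0.277778.
(Since a = 9 > μ = 2.500000, the bound 5/18 is < 1 and informative.)

P[X ≥ 9] ≤ 5/18 ≈ 0.277778.


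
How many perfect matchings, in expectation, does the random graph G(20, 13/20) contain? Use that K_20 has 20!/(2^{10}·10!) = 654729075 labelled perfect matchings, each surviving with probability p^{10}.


K_20 has 20!/(2^{10}·10!) = 654729075 labelled perfect matchings.
For each such perfect matching H, let X_H = 1 if all 10 edges of H are present in G. Then P[X_H = 1] = p^{10} = (13/20)^{10} = 137858491849/10240000000000.
By linearity of expectation: E[X] = Σ_H E[X_H] = 654729075 · p^{10} = 654729075 · 137858491849/10240000000000 = 3610398513967632387/409600000000.
Numerically: E[X] ≈ 8.8144e+06.

E[X] = 654729075 · (13/20)^{10} = 3610398513967632387/409600000000 ≈ 8.8144e+06.


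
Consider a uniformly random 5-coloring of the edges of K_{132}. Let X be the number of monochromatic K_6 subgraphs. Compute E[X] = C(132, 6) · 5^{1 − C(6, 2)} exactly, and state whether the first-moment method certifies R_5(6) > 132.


E[X] = C(132, 6) · 5^{1 − 15} = 6547258432 · 5^{−14} = 6547258432/6103515625.
As a reduced fraction: E[X] = 6547258432/6103515625 ≈ 1.072703.
Is E[X] < 1? NO.
Since E[X] ≥ 1, the first-moment bound is inconclusive at n = 132; it does NOT by itself certify R_5(6) > 132.

E[X] = 6547258432/6103515625 ≈ 1.072703; E[X] ≥ 1; first-moment method inconclusive here.


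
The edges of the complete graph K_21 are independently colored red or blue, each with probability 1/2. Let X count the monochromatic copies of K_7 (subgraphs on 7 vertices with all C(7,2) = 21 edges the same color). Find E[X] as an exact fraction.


Let X = Σ_S X_S over the C(21, 7) = 116280 subsets S of size 7, where X_S = 1 if the K_7 on S is monochromatic.
For a fixed S, the K_7 on S has C(7, 2) = 21 edges. P[all 21 edges red] = (1/2)^21, and likewise for blue, so P[monochromatic] = 2·(1/2)^21 = 2^{1 − 21} = 1/1048576.
By linearity: E[X] = C(21, 7) · 2^{1 − 21} = 116280 · 1/1048576 = 14535/131072.
Numerically: E[X] ≈ 0.11089.

E[X] = C(21,7)·2^(1−C(7,2)) = 14535/131072 ≈ 0.11089.


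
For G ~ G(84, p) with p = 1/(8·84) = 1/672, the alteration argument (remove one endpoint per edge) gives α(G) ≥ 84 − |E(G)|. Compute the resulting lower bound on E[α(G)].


E[|E(G)|] = C(84, 2)·p = 3486 · (1/672) = 83/16.
E[α(G)] ≥ n − E[|E(G)|] = 84 − 83/16 = 1261/16.
Numerically: ≈ 78.8125.
(This is only a lower bound; the true E[α(G)] may be larger.)

E[α(G)] ≥ 1261/16 ≈ 78.8125.


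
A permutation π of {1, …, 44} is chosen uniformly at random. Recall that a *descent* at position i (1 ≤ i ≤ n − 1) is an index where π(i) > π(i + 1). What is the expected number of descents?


Write X = Σ X_I over i = 1, …, 43, with X_I the indicator of one descent.
There are 43 indicators.
For each fixed i, the pair (π(i), π(i+1)) is a uniformly random ordered pair of distinct values from {1, …, 44}; by symmetry P[π(i) > π(i+1)] = 1/2.
By linearity: E[X] = 43 · (1/2) = (44 − 1) · (1/2) = 43/2 ≈ 21.500.

E[X] = 43/2 = 21.500.


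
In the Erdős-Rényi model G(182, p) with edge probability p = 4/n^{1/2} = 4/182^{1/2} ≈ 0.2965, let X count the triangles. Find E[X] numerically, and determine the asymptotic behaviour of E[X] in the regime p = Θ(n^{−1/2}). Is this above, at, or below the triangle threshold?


Number of potential triangles: C(182, 3) = 988260.
Each occurs with probability p³ ≈ (0.2965)³ ≈ 2.6065910e-02.
By linearity: E[X] = C(182, 3)·p³ ≈ 988260 · 2.6065910e-02 ≈ 25759.89625.
Since α = 1/2 < 1, p = c/n^{1/2} ≫ 1/n is above the triangle threshold p ~ 1/n. Asymptotically E[X] ~ (c³/6)·n^{3(1−α)} = (4³/6)·n^{1.5} → ∞; triangles are abundant w.h.p.

E[X] ≈ 25759.89625; in regime p = Θ(1/n^{1/2}) E[X] diverges (above the triangle threshold p ~ 1/n).


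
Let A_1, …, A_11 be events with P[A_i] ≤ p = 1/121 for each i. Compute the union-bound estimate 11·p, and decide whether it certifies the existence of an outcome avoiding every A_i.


Union bound: P[∪_{i=1}^{11} A_i] ≤ Σ_i P[A_i] ≤ 11·p = 11·(1/121) = 1/11.
Numerically: 1/11 ≈ 0.091.
Is 1/11 < 1? YES.
Since P[∪ A_i] ≤ 1/11 < 1, the complement has P[∩ A_i^c] ≥ 1 − 1/11 = 10/11 > 0, so some outcome avoids every A_i.

11·p = 1/11 ≈ 0.091; existence CERTIFIED by the union bound.


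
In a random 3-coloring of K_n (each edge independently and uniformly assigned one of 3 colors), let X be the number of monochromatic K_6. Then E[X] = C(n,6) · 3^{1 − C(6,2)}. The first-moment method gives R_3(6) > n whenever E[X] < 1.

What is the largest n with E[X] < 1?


We need C(n, 6) · 3^{1 − 15} < 1, i.e. C(n, 6) < 3^{15 − 1} = 4782969.
Check values of n near the boundary:
  n = 39: C(39, 6) = 3262623; 3262623 < 4782969? YES
  n = 40: C(40, 6) = 3838380; 3838380 < 4782969? YES
  n = 41: C(41, 6) = 4496388; 4496388 < 4782969? YES
  n = 42: C(42, 6) = 5245786; 5245786 < 4782969? NO
The largest n with C(n, 6) < 4782969 is n = 41 (where E[X] = 1498796/1594323 ≈ 0.940). Hence R_3(6) > 41, i.e. R_3(6) ≥ 42.

Largest n = 41; hence R_3(6) > 41.


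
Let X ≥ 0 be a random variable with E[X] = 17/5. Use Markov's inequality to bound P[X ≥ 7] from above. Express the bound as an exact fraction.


μ = E[X] = 17/5, a = 7.
Markov: P[X ≥ 7] ≤ μ/a = (17/5)/7 = 17/35.
Numerically: ≈ 0.4857.
(Since a = 7 > μ = 3.4000, the bound 17/35 is < 1 and informative.)

P[X ≥ 7] ≤ 17/35 ≈ 0.4857.


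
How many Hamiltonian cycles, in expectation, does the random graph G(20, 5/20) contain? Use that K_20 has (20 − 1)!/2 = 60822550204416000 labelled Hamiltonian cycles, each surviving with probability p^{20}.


K_20 has (20 − 1)!/2 = 60822550204416000 labelled Hamiltonian cycles.
For each such Hamiltonian cycle H, let X_H = 1 if all 20 edges of H are present in G. Then P[X_H = 1] = p^{20} = (1/4)^{20} = 1/1099511627776.
By linearity: E[X] = Σ_H E[X_H] = 60822550204416000 · p^{20} = 60822550204416000 · 1/1099511627776 = 1856156927625/33554432.
Numerically: E[X] ≈ 55317.8.

E[X] = 60822550204416000 · (1/4)^{20} = 1856156927625/33554432 ≈ 55317.8.


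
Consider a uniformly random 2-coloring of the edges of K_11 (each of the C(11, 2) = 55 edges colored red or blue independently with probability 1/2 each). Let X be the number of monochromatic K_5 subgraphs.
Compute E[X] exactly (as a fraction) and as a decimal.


Let X = Σ_S X_S over the C(11, 5) = 462 subsets S of size 5, where X_S = 1 if the K_5 on S is monochromatic.
For a fixed S, the K_5 on S has C(5, 2) = 10 edges. P[all 10 edges red] = (1/2)^10, and likewise for blue, so P[monochromatic] = 2·(1/2)^10 = 2^{1 − 10} = 1/512.
By linearity: E[X] = C(11, 5) · 2^{1 − 10} = 462 · 1/512 = 231/256.
Numerically: E[X] ≈ 0.902.

E[X] = C(11,5)·2^(1−C(5,2)) = 231/256 ≈ 0.902.


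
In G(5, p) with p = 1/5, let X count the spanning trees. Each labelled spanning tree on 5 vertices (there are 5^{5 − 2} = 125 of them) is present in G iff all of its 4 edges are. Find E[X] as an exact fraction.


K_5 has 5^{5 − 2} = 125 labelled spanning trees.
For each such spanning tree H, let X_H = 1 if all 4 edges of H are present in G. Then P[X_H = 1] = p^{4} = (1/5)^{4} = 1/625.
By linearity of expectation: E[X] = Σ_H E[X_H] = 125 · p^{4} = 125 · 1/625 = 1/5.
Numerically: E[X] ≈ 0.2.

E[X] = 125 · (1/5)^{4} = 1/5 ≈ 0.2.


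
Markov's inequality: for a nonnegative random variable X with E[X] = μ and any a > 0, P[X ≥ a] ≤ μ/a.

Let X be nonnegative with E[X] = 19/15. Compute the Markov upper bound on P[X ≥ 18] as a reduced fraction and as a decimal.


μ = E[X] = 19/15, a = 18.
Markov: P[X ≥ 18] ≤ μ/a = (19/15)/18 = 19/270.
Numerically: ≈ 0.07037.
(Since a = 18 > μ = 1.26667, the bound 19/270 is < 1 and informative.)

P[X ≥ 18] ≤ 19/270 ≈ 0.07037.


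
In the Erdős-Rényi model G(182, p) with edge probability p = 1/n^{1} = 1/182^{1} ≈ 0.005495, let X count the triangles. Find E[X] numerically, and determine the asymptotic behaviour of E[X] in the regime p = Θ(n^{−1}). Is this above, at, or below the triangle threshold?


Number of potential triangles: C(182, 3) = 988260.
Each occurs with probability p³ ≈ (0.005495)³ ≈ 1.658769e-07.
By linearity: E[X] = C(182, 3)·p³ ≈ 988260 · 1.658769e-07 ≈ 0.1639.
Here α = 1, so p = 1/n is exactly at the triangle threshold p ~ 1/n. Asymptotically E[X] → c³/6 = 1³/6 = 1/6 ≈ 0.1667, a bounded constant. In this regime the triangle count is asymptotically Poisson(c³/6).

E[X] ≈ 0.1639; in regime p = Θ(1/n^{1}) E[X] stays bounded (at the triangle threshold p ~ 1/n).


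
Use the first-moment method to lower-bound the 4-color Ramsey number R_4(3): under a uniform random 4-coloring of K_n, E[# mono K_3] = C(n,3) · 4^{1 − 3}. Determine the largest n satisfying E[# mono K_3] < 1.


We need C(n, 3) · 4^{1 − 3} < 1, i.e. C(n, 3) < 4^{3 − 1} = 16.
Check values of n near the boundary:
  n = 3: C(3, 3) = 1; 1 < 16? YES
  n = 4: C(4, 3) = 4; 4 < 16? YES
  n = 5: C(5, 3) = 10; 10 < 16? YES
  n = 6: C(6, 3) = 20; 20 < 16? NO
The largest n with C(n, 3) < 16 is n = 5 (where E[X] = 5/8 ≈ 0.6250000). Hence R_4(3) > 5, i.e. R_4(3) ≥ 6.

Largest n = 5; hence R_4(3) > 5.


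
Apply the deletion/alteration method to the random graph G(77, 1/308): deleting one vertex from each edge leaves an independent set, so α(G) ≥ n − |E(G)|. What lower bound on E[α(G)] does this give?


E[|E(G)|] = C(77, 2)·p = 2926 · (1/308) = 19/2.
E[α(G)] ≥ n − E[|E(G)|] = 77 − 19/2 = 135/2.
Numerically: ≈ 67.500.
(This is only a lower bound; the true E[α(G)] may be larger.)

E[α(G)] ≥ 135/2 ≈ 67.500.


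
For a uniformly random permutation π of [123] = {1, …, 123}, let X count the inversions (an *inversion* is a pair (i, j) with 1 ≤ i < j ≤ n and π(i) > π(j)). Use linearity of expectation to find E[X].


Write X = Σ X_I over the C(123, 2) = 7503 pairs i < j, with X_I the indicator of one inversion.
There are 7503 indicators.
For each fixed pair i < j, the values π(i) and π(j) are two distinct elements of {1, …, 123} in uniformly random order; by symmetry P[π(i) > π(j)] = 1/2.
By linearity: E[X] = 7503 · (1/2) = C(123, 2) · (1/2) = 7503/2 = 7503/2 ≈ 3751.500000.

E[X] = 7503/2 = 3751.500000.


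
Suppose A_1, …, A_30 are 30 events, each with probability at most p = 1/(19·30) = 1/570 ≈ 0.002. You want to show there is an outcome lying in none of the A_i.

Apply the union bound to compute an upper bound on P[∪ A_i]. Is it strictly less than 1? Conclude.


Union bound: P[∪_{i=1}^{30} A_i] ≤ Σ_i P[A_i] ≤ 30·p = 30·(1/570) = 1/19.
Numerically: 1/19 ≈ 0.053.
Is 1/19 < 1? YES.
Since P[∪ A_i] ≤ 1/19 < 1, the complement has P[∩ A_i^c] ≥ 1 − 1/19 = 18/19 > 0, so some outcome avoids every A_i.

30·p = 1/19 ≈ 0.053; existence CERTIFIED by the union bound.


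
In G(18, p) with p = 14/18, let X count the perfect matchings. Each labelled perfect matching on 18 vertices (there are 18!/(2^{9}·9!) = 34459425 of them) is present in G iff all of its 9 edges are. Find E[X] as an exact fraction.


K_18 has 18!/(2^{9}·9!) = 34459425 labelled perfect matchings.
For each such perfect matching H, let X_H = 1 if all 9 edges of H are present in G. Then P[X_H = 1] = p^{9} = (7/9)^{9} = 40353607/387420489.
By linearity of expectation: E[X] = Σ_H E[X_H] = 34459425 · p^{9} = 34459425 · 40353607/387420489 = 17167433257975/4782969.
Numerically: E[X] ≈ 3.5893e+06.

E[X] = 34459425 · (7/9)^{9} = 17167433257975/4782969 ≈ 3.5893e+06.


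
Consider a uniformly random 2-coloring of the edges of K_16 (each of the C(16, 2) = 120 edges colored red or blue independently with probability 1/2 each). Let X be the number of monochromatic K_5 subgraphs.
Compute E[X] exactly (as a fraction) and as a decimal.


Let X = Σ_S X_S over the C(16, 5) = 4368 subsets S of size 5, where X_S = 1 if the K_5 on S is monochromatic.
For a fixed S, the K_5 on S has C(5, 2) = 10 edges. P[all 10 edges red] = (1/2)^10, and likewise for blue, so P[monochromatic] = 2·(1/2)^10 = 2^{1 − 10} = 1/512.
Summing: E[X] = C(16, 5) · 2^{1 − 10} = 4368 · 1/512 = 273/32.
Numerically: E[X] ≈ 8.53125.

E[X] = C(16,5)·2^(1−C(5,2)) = 273/32 ≈ 8.53125.


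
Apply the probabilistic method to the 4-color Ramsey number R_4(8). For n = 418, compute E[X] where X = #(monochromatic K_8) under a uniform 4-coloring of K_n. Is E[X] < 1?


E[X] = C(418, 8) · 4^{1 − 28} = 21608403021078588 · 4^{−27} = 21608403021078588/18014398509481984.
As a reduced fraction: E[X] = 5402100755269647/4503599627370496 ≈ 1.19951.
Is E[X] < 1? NO.
Since E[X] ≥ 1, the first-moment bound is inconclusive at n = 418; it does NOT by itself certify R_4(8) > 418.

E[X] = 5402100755269647/4503599627370496 ≈ 1.19951; E[X] ≥ 1; first-moment method inconclusive here.


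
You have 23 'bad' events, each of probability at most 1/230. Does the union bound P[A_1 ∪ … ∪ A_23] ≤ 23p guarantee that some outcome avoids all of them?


Union bound: P[∪_{i=1}^{23} A_i] ≤ Σ_i P[A_i] ≤ 23·p = 23·(1/230) = 1/10.
Numerically: 1/10 ≈ 0.1000000.
Is 1/10 < 1? YES.
Since P[∪ A_i] ≤ 1/10 < 1, the complement has P[∩ A_i^c] ≥ 1 − 1/10 = 9/10 > 0, so some outcome avoids every A_i.

23·p = 1/10 ≈ 0.1000000; existence CERTIFIED by the union bound.


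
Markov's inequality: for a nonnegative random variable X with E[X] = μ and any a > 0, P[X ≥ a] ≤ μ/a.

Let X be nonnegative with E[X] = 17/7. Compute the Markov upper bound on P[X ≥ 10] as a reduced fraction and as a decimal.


μ = E[X] = 17/7, a = 10.
Markov: P[X ≥ 10] ≤ μ/a = (17/7)/10 = 17/70.
Numerically: ≈ 0.2429.
(Since a = 10 > μ = 2.4286, the bound 17/70 is < 1 and informative.)

P[X ≥ 10] ≤ 17/70 ≈ 0.2429.


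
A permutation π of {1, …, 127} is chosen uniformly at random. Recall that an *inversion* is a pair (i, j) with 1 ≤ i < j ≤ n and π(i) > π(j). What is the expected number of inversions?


Write X = Σ X_I over the C(127, 2) = 8001 pairs i < j, with X_I the indicator of one inversion.
There are 8001 indicators.
For each fixed pair i < j, the values π(i) and π(j) are two distinct elements of {1, …, 127} in uniformly random order; by symmetry P[π(i) > π(j)] = 1/2.
By linearity: E[X] = 8001 · (1/2) = C(127, 2) · (1/2) = 8001/2 = 8001/2 ≈ 4000.5000.

E[X] = 8001/2 = 4000.5000.


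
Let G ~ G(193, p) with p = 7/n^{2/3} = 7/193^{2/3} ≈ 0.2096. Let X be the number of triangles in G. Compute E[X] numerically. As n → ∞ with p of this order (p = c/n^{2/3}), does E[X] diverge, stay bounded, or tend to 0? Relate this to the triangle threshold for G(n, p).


Number of potential triangles: C(193, 3) = 1179616.
Each occurs with probability p³ ≈ (0.2096)³ ≈ 9.2083009e-03.
By linearity: E[X] = C(193, 3)·p³ ≈ 1179616 · 9.2083009e-03 ≈ 10862.25907.
Since α = 2/3 < 1, p = c/n^{2/3} ≫ 1/n is above the triangle threshold p ~ 1/n. Asymptotically E[X] ~ (c³/6)·n^{3(1−α)} = (7³/6)·n^{1} → ∞; triangles are abundant w.h.p.

E[X] ≈ 10862.25907; in regime p = Θ(1/n^{2/3}) E[X] diverges (above the triangle threshold p ~ 1/n).


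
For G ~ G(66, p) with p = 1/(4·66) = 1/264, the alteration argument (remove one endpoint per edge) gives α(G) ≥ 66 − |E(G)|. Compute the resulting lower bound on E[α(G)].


E[|E(G)|] = C(66, 2)·p = 2145 · (1/264) = 65/8.
E[α(G)] ≥ n − E[|E(G)|] = 66 − 65/8 = 463/8.
Numerically: ≈ 57.87500.
(This is only a lower bound; the true E[α(G)] may be larger.)

E[α(G)] ≥ 463/8 ≈ 57.87500.


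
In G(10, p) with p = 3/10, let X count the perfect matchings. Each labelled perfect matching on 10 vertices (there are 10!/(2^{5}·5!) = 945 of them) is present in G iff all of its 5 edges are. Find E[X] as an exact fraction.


K_10 has 10!/(2^{5}·5!) = 945 labelled perfect matchings.
For each such perfect matching H, let X_H = 1 if all 5 edges of H are present in G. Then P[X_H = 1] = p^{5} = (3/10)^{5} = 243/100000.
By linearity of expectation: E[X] = Σ_H E[X_H] = 945 · p^{5} = 945 · 243/100000 = 45927/20000.
Numerically: E[X] ≈ 2.29635.

E[X] = 945 · (3/10)^{5} = 45927/20000 ≈ 2.29635.


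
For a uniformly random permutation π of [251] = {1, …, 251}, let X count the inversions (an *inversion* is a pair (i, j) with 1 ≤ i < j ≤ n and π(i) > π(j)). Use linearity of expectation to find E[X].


Write X = Σ X_I over the C(251, 2) = 31375 pairs i < j, with X_I the indicator of one inversion.
There are 31375 indicators.
For each fixed pair i < j, the values π(i) and π(j) are two distinct elements of {1, …, 251} in uniformly random order; by symmetry P[π(i) > π(j)] = 1/2.
By linearity: E[X] = 31375 · (1/2) = C(251, 2) · (1/2) = 31375/2 = 31375/2 ≈ 15687.500000.

E[X] = 31375/2 = 15687.500000.


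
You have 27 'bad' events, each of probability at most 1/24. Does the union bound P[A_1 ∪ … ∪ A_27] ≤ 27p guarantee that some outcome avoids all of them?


Union bound: P[∪_{i=1}^{27} A_i] ≤ Σ_i P[A_i] ≤ 27·p = 27·(1/24) = 9/8.
Numerically: 9/8 ≈ 1.12500.
Is 9/8 < 1? NO.
Since the bound 9/8 is ≥ 1, the union bound is uninformative here; it does NOT by itself certify existence.

27·p = 9/8 ≈ 1.12500; existence NOT certified by the union bound.


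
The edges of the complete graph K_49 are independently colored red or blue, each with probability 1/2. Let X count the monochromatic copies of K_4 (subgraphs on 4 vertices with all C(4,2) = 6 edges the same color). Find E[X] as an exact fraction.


Let X = Σ_S X_S over the C(49, 4) = 211876 subsets S of size 4, where X_S = 1 if the K_4 on S is monochromatic.
For a fixed S, the K_4 on S has C(4, 2) = 6 edges. P[all 6 edges red] = (1/2)^6, and likewise for blue, so P[monochromatic] = 2·(1/2)^6 = 2^{1 − 6} = 1/32.
By linearity of expectation: E[X] = C(49, 4) · 2^{1 − 6} = 211876 · 1/32 = 52969/8.
Numerically: E[X] ≈ 6621.12500.

E[X] = C(49,4)·2^(1−C(4,2)) = 52969/8 ≈ 6621.12500.


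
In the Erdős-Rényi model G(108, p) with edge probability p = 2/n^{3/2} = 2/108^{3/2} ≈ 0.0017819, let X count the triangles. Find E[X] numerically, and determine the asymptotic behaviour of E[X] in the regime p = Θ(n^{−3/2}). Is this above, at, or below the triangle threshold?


Number of potential triangles: C(108, 3) = 204156.
Each occurs with probability p³ ≈ (0.0017819)³ ≈ 5.6582624e-09.
By linearity: E[X] = C(108, 3)·p³ ≈ 204156 · 5.6582624e-09 ≈ 0.00116.
Since α = 3/2 > 1, p = c/n^{3/2} = o(1/n) is below the triangle threshold p ~ 1/n. Asymptotically E[X] ~ (c³/6)·n^{3(1−α)} = (2³/6)·n^{-1.5} → 0, so by Markov's inequality G has no triangles w.h.p.

E[X] ≈ 0.00116; in regime p = Θ(1/n^{3/2}) E[X] tends to 0 (below the triangle threshold p ~ 1/n).


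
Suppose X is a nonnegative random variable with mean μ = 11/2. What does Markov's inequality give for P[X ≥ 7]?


μ = E[X] = 11/2, a = 7.
Markov: P[X ≥ 7] ≤ μ/a = (11/2)/7 = 11/14.
Numerically: ≈ 0.786.
(Since a = 7 > μ = 5.500, the bound 11/14 is < 1 and informative.)

P[X ≥ 7] ≤ 11/14 ≈ 0.786.


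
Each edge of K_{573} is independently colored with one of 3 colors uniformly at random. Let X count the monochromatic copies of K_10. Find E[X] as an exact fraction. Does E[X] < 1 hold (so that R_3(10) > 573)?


E[X] = C(573, 10) · 3^{1 − 45} = 971597135635805762226 · 3^{−44} = 971597135635805762226/984770902183611232881.
As a reduced fraction: E[X] = 35985079097622435638/36472996377170786403 ≈ 0.98662.
Is E[X] < 1? YES.
Since E[X] < 1, there exists a 3-coloring of K_{573} with no monochromatic K_10; hence R_3(10) > 573.

E[X] = 35985079097622435638/36472996377170786403 ≈ 0.98662; E[X] < 1, so R_3(10) > 573.


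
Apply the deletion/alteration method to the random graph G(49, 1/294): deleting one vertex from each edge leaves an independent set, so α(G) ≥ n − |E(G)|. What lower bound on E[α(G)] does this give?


E[|E(G)|] = C(49, 2)·p = 1176 · (1/294) = 4.
E[α(G)] ≥ n − E[|E(G)|] = 49 − 4 = 45.
Numerically: ≈ 45.000000.
(This is only a lower bound; the true E[α(G)] may be larger.)

E[α(G)] ≥ 45 ≈ 45.000000.


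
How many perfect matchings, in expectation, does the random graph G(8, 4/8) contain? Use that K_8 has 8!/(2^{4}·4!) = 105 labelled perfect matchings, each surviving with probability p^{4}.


K_8 has 8!/(2^{4}·4!) = 105 labelled perfect matchings.
For each such perfect matching H, let X_H = 1 if all 4 edges of H are present in G. Then P[X_H = 1] = p^{4} = (1/2)^{4} = 1/16.
Summing the indicators: E[X] = Σ_H E[X_H] = 105 · p^{4} = 105 · 1/16 = 105/16.
Numerically: E[X] ≈ 6.562.

E[X] = 105 · (1/2)^{4} = 105/16 ≈ 6.562.


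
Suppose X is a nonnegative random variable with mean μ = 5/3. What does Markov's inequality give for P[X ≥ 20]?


μ = E[X] = 5/3, a = 20.
Markov: P[X ≥ 20] ≤ μ/a = (5/3)/20 = 1/12.
Numerically: ≈ 0.08333.
(Since a = 20 > μ = 1.66667, the bound 1/12 is < 1 and informative.)

P[X ≥ 20] ≤ 1/12 ≈ 0.08333.


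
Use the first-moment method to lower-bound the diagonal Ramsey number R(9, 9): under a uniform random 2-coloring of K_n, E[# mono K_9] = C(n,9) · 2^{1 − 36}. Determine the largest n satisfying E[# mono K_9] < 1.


We need C(n, 9) · 2^{1 − 36} < 1, i.e. C(n, 9) < 2^{36 − 1} = 34359738368.
Check values of n near the boundary:
  n = 60: C(60, 9) = 14783142660; 14783142660 < 34359738368? YES
  n = 61: C(61, 9) = 17341763505; 17341763505 < 34359738368? YES
  n = 62: C(62, 9) = 20286591270; 20286591270 < 34359738368? YES
  n = 63: C(63, 9) = 23667689815; 23667689815 < 34359738368? YES
  n = 64: C(64, 9) = 27540584512; 27540584512 < 34359738368? YES
  n = 65: C(65, 9) = 31966749880; 31966749880 < 34359738368? YES
  n = 66: C(66, 9) = 37014131440; 37014131440 < 34359738368? NO
  n = 67: C(67, 9) = 42757703560; 42757703560 < 34359738368? NO
  n = 68: C(68, 9) = 49280065120; 49280065120 < 34359738368? NO
The largest n with C(n, 9) < 34359738368 is n = 65 (where E[X] = 3995843735/4294967296 ≈ 0.9304). Hence R(9, 9) > 65, i.e. R(9, 9) ≥ 66.

Largest n = 65; hence R(9, 9) > 65.


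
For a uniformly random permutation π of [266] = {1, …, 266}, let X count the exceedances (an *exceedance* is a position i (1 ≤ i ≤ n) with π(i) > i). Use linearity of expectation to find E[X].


Write X = Σ_{i=1}^{266} X_i, where X_i = 1_{π(i) > i}.
For each fixed i, π(i) is uniform over {1, …, 266} (marginal of a uniform permutation), so P[π(i) > i] = (n − i)/n. Summing: Σ_{i=1}^{266} (n − i)/n = (0 + 1 + … + 265)/266 = 266(266 − 1)/(2·266) = (266 − 1)/2.
Hence E[X] = Σ_{i=1}^{266} (266 − i)/266 = 265/2 ≈ 132.5000.

E[X] = 265/2 = 132.5000.


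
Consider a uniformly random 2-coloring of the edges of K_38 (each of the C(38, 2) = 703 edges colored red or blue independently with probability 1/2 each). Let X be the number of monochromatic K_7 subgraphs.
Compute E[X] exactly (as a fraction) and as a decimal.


Let X = Σ_S X_S over the C(38, 7) = 12620256 subsets S of size 7, where X_S = 1 if the K_7 on S is monochromatic.
For a fixed S, the K_7 on S has C(7, 2) = 21 edges. P[all 21 edges red] = (1/2)^21, and likewise for blue, so P[monochromatic] = 2·(1/2)^21 = 2^{1 − 21} = 1/1048576.
By linearity: E[X] = C(38, 7) · 2^{1 − 21} = 12620256 · 1/1048576 = 394383/32768.
Numerically: E[X] ≈ 12.036.

E[X] = C(38,7)·2^(1−C(7,2)) = 394383/32768 ≈ 12.036.


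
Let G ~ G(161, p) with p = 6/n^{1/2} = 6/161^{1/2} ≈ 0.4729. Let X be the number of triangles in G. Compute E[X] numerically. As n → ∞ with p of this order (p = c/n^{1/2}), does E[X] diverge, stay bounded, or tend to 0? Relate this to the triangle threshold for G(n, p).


Number of potential triangles: C(161, 3) = 682640.
Each occurs with probability p³ ≈ (0.4729)³ ≈ 1.057341e-01.
By linearity: E[X] = C(161, 3)·p³ ≈ 682640 · 1.057341e-01 ≈ 72178.3034.
Since α = 1/2 < 1, p = c/n^{1/2} ≫ 1/n is above the triangle threshold p ~ 1/n. Asymptotically E[X] ~ (c³/6)·n^{3(1−α)} = (6³/6)·n^{1.5} → ∞; triangles are abundant w.h.p.

E[X] ≈ 72178.3034; in regime p = Θ(1/n^{1/2}) E[X] diverges (above the triangle threshold p ~ 1/n).


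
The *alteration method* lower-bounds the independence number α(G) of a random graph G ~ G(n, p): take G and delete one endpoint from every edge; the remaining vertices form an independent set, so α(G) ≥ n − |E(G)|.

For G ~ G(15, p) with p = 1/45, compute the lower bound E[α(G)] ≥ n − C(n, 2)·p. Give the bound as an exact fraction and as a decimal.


E[|E(G)|] = C(15, 2)·p = 105 · (1/45) = 7/3.
E[α(G)] ≥ n − E[|E(G)|] = 15 − 7/3 = 38/3.
Numerically: ≈ 12.6667.
(This is only a lower bound; the true E[α(G)] may be larger.)

E[α(G)] ≥ 38/3 ≈ 12.6667.


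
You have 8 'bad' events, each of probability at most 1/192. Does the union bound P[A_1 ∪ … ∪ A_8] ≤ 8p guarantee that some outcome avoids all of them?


Union bound: P[∪_{i=1}^{8} A_i] ≤ Σ_i P[A_i] ≤ 8·p = 8·(1/192) = 1/24.
Numerically: 1/24 ≈ 0.041667.
Is 1/24 < 1? YES.
Since P[∪ A_i] ≤ 1/24 < 1, the complement has P[∩ A_i^c] ≥ 1 − 1/24 = 23/24 > 0, so some outcome avoids every A_i.

8·p = 1/24 ≈ 0.041667; existence CERTIFIED by the union bound.


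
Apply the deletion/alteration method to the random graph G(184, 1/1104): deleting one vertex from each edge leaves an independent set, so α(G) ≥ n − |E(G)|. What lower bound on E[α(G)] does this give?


E[|E(G)|] = C(184, 2)·p = 16836 · (1/1104) = 61/4.
E[α(G)] ≥ n − E[|E(G)|] = 184 − 61/4 = 675/4.
Numerically: ≈ 168.750.
(This is only a lower bound; the true E[α(G)] may be larger.)

E[α(G)] ≥ 675/4 ≈ 168.750.


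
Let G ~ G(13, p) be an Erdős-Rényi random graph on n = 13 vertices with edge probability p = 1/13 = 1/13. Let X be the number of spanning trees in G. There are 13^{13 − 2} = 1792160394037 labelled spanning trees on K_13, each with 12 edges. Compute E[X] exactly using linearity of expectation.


K_13 has 13^{13 − 2} = 1792160394037 labelled spanning trees.
For each such spanning tree H, let X_H = 1 if all 12 edges of H are present in G. Then P[X_H = 1] = p^{12} = (1/13)^{12} = 1/23298085122481.
By linearity: E[X] = Σ_H E[X_H] = 1792160394037 · p^{12} = 1792160394037 · 1/23298085122481 = 1/13.
Numerically: E[X] ≈ 0.07692.

E[X] = 1792160394037 · (1/13)^{12} = 1/13 ≈ 0.07692.


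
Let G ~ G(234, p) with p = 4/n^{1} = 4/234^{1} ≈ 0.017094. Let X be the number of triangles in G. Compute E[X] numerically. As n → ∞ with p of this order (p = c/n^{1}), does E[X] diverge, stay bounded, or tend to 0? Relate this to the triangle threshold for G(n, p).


Number of potential triangles: C(234, 3) = 2108184.
Each occurs with probability p³ ≈ (0.017094)³ ≈ 4.9949645e-06.
By linearity: E[X] = C(234, 3)·p³ ≈ 2108184 · 4.9949645e-06 ≈ 10.53030.
Here α = 1, so p = 4/n is exactly at the triangle threshold p ~ 1/n. Asymptotically E[X] → c³/6 = 4³/6 = 32/3 ≈ 10.66667, a bounded constant. In this regime the triangle count is asymptotically Poisson(c³/6).

E[X] ≈ 10.53030; in regime p = Θ(1/n^{1}) E[X] stays bounded (at the triangle threshold p ~ 1/n).


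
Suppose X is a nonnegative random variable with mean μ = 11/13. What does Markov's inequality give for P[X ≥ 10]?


μ = E[X] = 11/13, a = 10.
Markov: P[X ≥ 10] ≤ μ/a = (11/13)/10 = 11/130.
Numerically: ≈ 0.0846.
(Since a = 10 > μ = 0.8462, the bound 11/130 is < 1 and informative.)

P[X ≥ 10] ≤ 11/130 ≈ 0.0846.


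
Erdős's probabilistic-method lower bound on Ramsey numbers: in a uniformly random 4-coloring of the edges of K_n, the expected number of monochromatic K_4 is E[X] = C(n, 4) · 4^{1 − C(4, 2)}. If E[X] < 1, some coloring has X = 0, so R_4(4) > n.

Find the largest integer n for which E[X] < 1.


We need C(n, 4) · 4^{1 − 6} < 1, i.e. C(n, 4) < 4^{6 − 1} = 1024.
Check values of n near the boundary:
  n = 9: C(9, 4) = 126; 126 < 1024? YES
  n = 10: C(10, 4) = 210; 210 < 1024? YES
  n = 11: C(11, 4) = 330; 330 < 1024? YES
  n = 12: C(12, 4) = 495; 495 < 1024? YES
  n = 13: C(13, 4) = 715; 715 < 1024? YES
  n = 14: C(14, 4) = 1001; 1001 < 1024? YES
  n = 15: C(15, 4) = 1365; 1365 < 1024? NO
The largest n with C(n, 4) < 1024 is n = 14 (where E[X] = 1001/1024 ≈ 0.977539). Hence R_4(4) > 14, i.e. R_4(4) ≥ 15.

Largest n = 14; hence R_4(4) > 14.


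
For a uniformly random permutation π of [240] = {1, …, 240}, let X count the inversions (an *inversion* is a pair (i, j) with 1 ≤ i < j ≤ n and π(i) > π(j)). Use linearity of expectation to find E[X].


Write X = Σ X_I over the C(240, 2) = 28680 pairs i < j, with X_I the indicator of one inversion.
There are 28680 indicators.
For each fixed pair i < j, the values π(i) and π(j) are two distinct elements of {1, …, 240} in uniformly random order; by symmetry P[π(i) > π(j)] = 1/2.
By linearity: E[X] = 28680 · (1/2) = C(240, 2) · (1/2) = 28680/2 = 14340 ≈ 14340.000.

E[X] = 14340 = 14340.000.


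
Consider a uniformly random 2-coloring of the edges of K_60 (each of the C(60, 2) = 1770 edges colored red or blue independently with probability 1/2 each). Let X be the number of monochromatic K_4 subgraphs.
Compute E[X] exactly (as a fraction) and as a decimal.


Let X = Σ_S X_S over the C(60, 4) = 487635 subsets S of size 4, where X_S = 1 if the K_4 on S is monochromatic.
For a fixed S, the K_4 on S has C(4, 2) = 6 edges. P[all 6 edges red] = (1/2)^6, and likewise for blue, so P[monochromatic] = 2·(1/2)^6 = 2^{1 − 6} = 1/32.
By linearity of expectation: E[X] = C(60, 4) · 2^{1 − 6} = 487635 · 1/32 = 487635/32.
Numerically: E[X] ≈ 15238.594.

E[X] = C(60,4)·2^(1−C(4,2)) = 487635/32 ≈ 15238.594.


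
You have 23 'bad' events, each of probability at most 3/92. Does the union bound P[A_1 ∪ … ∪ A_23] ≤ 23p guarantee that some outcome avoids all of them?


Union bound: P[∪_{i=1}^{23} A_i] ≤ Σ_i P[A_i] ≤ 23·p = 23·(3/92) = 3/4.
Numerically: 3/4 ≈ 0.7500.
Is 3/4 < 1? YES.
Since P[∪ A_i] ≤ 3/4 < 1, the complement has P[∩ A_i^c] ≥ 1 − 3/4 = 1/4 > 0, so some outcome avoids every A_i.

23·p = 3/4 ≈ 0.7500; existence CERTIFIED by the union bound.
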